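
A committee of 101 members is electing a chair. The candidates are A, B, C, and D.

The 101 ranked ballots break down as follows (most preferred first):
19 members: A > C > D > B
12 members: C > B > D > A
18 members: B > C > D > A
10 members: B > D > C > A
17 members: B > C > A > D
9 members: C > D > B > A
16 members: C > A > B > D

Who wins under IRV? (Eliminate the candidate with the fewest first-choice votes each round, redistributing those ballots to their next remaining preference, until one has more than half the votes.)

Round 1: A 19, B 45, C 37, D 0. D eliminated.
Round 2: A 19, B 45, C 37. A eliminated.
Round 3: B 45, C 56. C has a majority (≥51).

C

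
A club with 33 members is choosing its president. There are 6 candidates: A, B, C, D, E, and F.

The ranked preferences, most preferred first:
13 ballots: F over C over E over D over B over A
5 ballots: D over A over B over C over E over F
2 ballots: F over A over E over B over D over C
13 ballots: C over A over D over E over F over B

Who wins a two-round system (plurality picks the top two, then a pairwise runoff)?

Round 1 first-place votes: A 0, B 0, C 13, D 5, E 0, F 15. F and C advance.
Runoff: F is ranked above C on 15 ballots, C above F on 18.

C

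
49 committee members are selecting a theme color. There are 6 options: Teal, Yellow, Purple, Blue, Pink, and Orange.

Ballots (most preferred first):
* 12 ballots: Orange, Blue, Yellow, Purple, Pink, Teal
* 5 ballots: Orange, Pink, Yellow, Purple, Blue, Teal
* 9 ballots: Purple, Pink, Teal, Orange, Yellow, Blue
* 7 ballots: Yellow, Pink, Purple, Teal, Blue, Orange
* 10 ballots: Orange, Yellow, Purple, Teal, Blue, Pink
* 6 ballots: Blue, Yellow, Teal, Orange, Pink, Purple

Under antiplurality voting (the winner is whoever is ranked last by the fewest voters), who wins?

Last-place votes: Teal 17, Yellow 0, Purple 6, Blue 9, Pink 10, Orange 7.

Yellow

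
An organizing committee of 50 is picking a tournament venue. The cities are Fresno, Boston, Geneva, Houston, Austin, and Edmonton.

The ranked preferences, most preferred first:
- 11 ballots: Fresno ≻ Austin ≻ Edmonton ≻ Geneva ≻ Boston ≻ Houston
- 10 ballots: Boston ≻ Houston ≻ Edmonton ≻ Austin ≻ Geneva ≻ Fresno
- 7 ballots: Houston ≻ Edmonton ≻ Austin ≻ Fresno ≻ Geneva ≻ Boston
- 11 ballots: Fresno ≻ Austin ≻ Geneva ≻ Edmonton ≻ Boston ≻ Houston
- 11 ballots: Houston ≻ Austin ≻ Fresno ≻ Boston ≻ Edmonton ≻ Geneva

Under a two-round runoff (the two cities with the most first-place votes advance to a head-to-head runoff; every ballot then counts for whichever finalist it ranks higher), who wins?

Houston

Round 1 first-place votes: Fresno 22, Boston 10, Geneva 0, Houston 18, Austin 0, Edmonton 0. Fresno and Houston advance.
Runoff: Fresno is ranked above Houston on 22 ballots, Houston above Fresno on 28.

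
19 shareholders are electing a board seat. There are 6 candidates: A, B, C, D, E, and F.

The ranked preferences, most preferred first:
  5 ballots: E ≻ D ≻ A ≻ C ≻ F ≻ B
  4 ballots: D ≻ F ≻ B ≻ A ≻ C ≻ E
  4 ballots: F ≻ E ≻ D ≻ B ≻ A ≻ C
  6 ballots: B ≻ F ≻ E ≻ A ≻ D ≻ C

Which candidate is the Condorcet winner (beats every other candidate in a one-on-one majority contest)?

F

F vs A: 14–5
F vs B: 13–6
F vs C: 14–5
F vs D: 10–9
F vs E: 14–5
F beats every other candidate.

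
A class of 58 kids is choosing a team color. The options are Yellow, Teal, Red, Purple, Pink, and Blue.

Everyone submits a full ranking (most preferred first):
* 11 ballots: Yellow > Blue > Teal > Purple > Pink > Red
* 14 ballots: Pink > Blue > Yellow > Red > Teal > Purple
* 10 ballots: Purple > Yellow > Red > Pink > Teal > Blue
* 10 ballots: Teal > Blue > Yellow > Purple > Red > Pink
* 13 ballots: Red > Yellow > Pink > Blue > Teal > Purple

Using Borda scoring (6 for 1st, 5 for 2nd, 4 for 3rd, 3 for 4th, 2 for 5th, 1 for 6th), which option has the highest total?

Yellow: 11×6 + 14×4 + 10×5 + 10×4 + 13×5 = 277
Teal: 11×4 + 14×2 + 10×2 + 10×6 + 13×2 = 178
Red: 11×1 + 14×3 + 10×4 + 10×2 + 13×6 = 191
Purple: 11×3 + 14×1 + 10×6 + 10×3 + 13×1 = 150
Pink: 11×2 + 14×6 + 10×3 + 10×1 + 13×4 = 198
Blue: 11×5 + 14×5 + 10×1 + 10×5 + 13×3 = 224

Yellow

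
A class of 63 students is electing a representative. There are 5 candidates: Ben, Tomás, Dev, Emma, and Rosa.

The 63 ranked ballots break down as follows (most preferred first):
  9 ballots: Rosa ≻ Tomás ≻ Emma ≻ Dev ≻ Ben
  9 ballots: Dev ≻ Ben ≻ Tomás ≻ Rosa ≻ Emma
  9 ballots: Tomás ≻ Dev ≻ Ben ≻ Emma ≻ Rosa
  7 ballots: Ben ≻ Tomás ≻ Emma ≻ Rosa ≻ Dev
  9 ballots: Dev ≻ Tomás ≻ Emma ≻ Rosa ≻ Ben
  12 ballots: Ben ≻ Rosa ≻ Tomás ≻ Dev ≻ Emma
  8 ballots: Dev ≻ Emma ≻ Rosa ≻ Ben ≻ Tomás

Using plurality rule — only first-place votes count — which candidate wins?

First-place votes: Ben 19, Tomás 9, Dev 26, Emma 0, Rosa 9.

Dev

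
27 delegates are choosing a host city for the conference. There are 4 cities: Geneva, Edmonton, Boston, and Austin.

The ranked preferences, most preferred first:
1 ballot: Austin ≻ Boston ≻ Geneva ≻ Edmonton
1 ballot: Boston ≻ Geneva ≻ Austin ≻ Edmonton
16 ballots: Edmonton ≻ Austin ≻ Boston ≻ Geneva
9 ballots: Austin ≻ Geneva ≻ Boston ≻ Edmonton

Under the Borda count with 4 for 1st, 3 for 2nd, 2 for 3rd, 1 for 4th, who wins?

Austin

Geneva: 1×2 + 1×3 + 16×1 + 9×3 = 48
Edmonton: 1×1 + 1×1 + 16×4 + 9×1 = 75
Boston: 1×3 + 1×4 + 16×2 + 9×2 = 57
Austin: 1×4 + 1×2 + 16×3 + 9×4 = 90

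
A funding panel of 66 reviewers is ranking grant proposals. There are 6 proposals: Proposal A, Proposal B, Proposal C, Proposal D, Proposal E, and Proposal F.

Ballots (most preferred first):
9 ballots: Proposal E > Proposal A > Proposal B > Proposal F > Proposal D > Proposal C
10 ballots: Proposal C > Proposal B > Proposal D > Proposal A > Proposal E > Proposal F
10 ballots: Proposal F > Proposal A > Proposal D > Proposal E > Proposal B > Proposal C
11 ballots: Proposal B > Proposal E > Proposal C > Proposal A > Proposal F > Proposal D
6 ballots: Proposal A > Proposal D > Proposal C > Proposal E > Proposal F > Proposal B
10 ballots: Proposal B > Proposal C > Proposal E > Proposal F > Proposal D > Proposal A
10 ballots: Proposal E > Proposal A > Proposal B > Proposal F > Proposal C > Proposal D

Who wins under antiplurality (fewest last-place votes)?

Last-place votes: Proposal A 10, Proposal B 6, Proposal C 19, Proposal D 21, Proposal E 0, Proposal F 10.

Proposal E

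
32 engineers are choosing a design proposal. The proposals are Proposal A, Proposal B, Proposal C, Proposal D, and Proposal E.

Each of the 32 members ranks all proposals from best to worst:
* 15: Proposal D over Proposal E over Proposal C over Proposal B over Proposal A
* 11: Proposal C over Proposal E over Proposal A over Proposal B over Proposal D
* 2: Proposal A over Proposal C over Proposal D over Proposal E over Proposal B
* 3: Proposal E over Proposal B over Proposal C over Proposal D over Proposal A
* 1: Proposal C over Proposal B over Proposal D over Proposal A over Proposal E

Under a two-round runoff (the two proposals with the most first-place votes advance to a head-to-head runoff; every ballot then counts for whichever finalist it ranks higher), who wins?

Proposal C

Round 1 first-place votes: Proposal A 2, Proposal B 0, Proposal C 12, Proposal D 15, Proposal E 3. Proposal D and Proposal C advance.
Runoff: Proposal D is ranked above Proposal C on 15 ballots, Proposal C above Proposal D on 17.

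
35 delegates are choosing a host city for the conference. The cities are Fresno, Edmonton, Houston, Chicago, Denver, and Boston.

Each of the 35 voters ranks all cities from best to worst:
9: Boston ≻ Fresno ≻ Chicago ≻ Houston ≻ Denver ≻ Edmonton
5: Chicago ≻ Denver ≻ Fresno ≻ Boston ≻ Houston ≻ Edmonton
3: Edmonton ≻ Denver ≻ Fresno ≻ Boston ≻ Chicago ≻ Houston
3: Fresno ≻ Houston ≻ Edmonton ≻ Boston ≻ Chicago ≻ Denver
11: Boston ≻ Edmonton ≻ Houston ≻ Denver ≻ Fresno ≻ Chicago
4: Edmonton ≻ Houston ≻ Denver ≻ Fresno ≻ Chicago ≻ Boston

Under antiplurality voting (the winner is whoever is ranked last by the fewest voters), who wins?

Last-place votes: Fresno 0, Edmonton 14, Houston 3, Chicago 11, Denver 3, Boston 4.

Fresno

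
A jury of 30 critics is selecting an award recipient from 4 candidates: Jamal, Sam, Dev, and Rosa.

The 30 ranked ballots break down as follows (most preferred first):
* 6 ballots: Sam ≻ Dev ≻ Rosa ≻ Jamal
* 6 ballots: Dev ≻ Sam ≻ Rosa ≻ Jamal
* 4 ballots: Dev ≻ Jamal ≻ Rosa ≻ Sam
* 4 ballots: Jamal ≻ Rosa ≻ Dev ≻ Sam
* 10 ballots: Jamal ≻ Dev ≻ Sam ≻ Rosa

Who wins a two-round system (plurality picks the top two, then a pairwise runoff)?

Dev

Round 1 first-place votes: Jamal 14, Sam 6, Dev 10, Rosa 0. Jamal and Dev advance.
Runoff: Jamal is ranked above Dev on 14 ballots, Dev above Jamal on 16.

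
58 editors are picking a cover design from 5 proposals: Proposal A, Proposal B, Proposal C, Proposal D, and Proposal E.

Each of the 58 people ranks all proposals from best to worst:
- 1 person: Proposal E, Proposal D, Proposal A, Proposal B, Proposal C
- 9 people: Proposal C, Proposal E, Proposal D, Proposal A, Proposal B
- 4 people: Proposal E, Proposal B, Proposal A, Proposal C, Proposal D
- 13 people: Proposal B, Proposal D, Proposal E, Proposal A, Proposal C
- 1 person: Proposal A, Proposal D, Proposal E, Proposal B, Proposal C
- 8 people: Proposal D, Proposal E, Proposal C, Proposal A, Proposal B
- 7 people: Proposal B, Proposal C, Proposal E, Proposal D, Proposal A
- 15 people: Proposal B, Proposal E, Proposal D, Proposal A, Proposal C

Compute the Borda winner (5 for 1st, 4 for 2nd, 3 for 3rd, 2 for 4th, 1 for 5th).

Proposal A: 1×3 + 9×2 + 4×3 + 13×2 + 1×5 + 8×2 + 7×1 + 15×2 = 117
Proposal B: 1×2 + 9×1 + 4×4 + 13×5 + 1×2 + 8×1 + 7×5 + 15×5 = 212
Proposal C: 1×1 + 9×5 + 4×2 + 13×1 + 1×1 + 8×3 + 7×4 + 15×1 = 135
Proposal D: 1×4 + 9×3 + 4×1 + 13×4 + 1×4 + 8×5 + 7×2 + 15×3 = 190
Proposal E: 1×5 + 9×4 + 4×5 + 13×3 + 1×3 + 8×4 + 7×3 + 15×4 = 216

Proposal E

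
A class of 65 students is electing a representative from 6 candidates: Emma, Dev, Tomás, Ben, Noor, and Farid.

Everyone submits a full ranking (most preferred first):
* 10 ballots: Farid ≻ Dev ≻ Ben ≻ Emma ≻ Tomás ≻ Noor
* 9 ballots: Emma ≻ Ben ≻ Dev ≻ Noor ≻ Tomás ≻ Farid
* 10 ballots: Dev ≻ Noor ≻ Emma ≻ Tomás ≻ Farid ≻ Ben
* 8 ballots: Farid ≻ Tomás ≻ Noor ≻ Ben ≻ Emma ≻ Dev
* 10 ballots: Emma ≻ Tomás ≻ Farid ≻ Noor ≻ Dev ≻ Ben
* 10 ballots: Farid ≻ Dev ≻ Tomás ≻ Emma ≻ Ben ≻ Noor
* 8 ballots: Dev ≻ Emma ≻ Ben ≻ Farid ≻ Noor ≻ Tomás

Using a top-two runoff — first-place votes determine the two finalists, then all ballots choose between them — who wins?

Emma

Round 1 first-place votes: Emma 19, Dev 18, Tomás 0, Ben 0, Noor 0, Farid 28. Farid and Emma advance.
Runoff: Farid is ranked above Emma on 28 ballots, Emma above Farid on 37.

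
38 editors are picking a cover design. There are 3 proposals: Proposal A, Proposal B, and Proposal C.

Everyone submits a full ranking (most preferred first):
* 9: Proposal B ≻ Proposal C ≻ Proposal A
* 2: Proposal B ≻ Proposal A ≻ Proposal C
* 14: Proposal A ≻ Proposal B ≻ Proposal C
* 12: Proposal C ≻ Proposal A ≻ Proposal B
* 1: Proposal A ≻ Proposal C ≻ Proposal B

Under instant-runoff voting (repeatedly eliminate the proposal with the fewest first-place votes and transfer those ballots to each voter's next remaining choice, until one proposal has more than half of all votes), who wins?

Round 1: Proposal A 15, Proposal B 11, Proposal C 12. Proposal B eliminated.
Round 2: Proposal A 17, Proposal C 21. Proposal C has a majority (≥20).

Proposal C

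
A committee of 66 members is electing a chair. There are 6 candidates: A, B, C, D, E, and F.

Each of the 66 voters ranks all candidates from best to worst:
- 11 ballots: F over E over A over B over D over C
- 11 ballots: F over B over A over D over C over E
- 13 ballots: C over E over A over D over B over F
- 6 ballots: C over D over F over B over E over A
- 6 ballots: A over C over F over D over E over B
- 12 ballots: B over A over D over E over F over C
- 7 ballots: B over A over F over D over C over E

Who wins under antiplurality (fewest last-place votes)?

Last-place votes: A 6, B 6, C 23, D 0, E 18, F 13.

D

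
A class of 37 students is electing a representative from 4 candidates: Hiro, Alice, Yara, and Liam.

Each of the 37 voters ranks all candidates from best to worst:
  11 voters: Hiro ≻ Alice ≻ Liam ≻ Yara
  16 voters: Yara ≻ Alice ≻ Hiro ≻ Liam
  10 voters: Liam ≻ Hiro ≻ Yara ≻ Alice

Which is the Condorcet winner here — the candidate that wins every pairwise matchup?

Hiro

Hiro vs Alice: 21–16
Hiro vs Yara: 21–16
Hiro vs Liam: 27–10
Hiro beats every other candidate.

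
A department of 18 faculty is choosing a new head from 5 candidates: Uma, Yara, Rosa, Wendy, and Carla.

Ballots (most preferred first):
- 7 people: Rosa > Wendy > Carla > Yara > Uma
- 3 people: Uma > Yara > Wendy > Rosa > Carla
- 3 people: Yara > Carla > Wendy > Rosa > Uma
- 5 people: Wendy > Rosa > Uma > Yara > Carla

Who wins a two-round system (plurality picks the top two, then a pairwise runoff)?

Round 1 first-place votes: Uma 3, Yara 3, Rosa 7, Wendy 5, Carla 0. Rosa and Wendy advance.
Runoff: Rosa is ranked above Wendy on 7 ballots, Wendy above Rosa on 11.

Wendy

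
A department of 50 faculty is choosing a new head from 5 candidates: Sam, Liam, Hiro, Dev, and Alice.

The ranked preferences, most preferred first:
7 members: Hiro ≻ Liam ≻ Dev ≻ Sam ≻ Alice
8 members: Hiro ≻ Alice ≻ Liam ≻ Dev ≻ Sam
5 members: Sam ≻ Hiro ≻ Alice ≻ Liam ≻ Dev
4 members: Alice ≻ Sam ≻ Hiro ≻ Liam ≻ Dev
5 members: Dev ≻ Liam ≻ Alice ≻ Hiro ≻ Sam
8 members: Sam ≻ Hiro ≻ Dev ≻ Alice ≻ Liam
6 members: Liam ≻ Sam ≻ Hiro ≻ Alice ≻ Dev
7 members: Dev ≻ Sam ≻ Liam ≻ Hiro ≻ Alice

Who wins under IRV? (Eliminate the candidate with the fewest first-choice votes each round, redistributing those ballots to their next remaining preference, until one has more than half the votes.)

Round 1: Sam 13, Liam 6, Hiro 15, Dev 12, Alice 4. Alice eliminated.
Round 2: Sam 17, Liam 6, Hiro 15, Dev 12. Liam eliminated.
Round 3: Sam 23, Hiro 15, Dev 12. Dev eliminated.
Round 4: Sam 30, Hiro 20. Sam has a majority (≥26).

Sam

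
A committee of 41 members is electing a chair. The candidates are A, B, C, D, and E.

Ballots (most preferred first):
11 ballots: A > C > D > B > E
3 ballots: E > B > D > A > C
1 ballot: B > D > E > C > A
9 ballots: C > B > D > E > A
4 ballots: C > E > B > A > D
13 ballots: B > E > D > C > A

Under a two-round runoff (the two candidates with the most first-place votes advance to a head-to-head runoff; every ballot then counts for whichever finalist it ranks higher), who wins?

C

Round 1 first-place votes: A 11, B 14, C 13, D 0, E 3. B and C advance.
Runoff: B is ranked above C on 17 ballots, C above B on 24.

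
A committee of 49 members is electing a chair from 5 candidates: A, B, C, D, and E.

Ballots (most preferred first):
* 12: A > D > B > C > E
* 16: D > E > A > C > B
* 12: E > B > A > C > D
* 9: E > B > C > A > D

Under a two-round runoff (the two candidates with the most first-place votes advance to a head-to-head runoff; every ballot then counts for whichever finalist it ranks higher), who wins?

Round 1 first-place votes: A 12, B 0, C 0, D 16, E 21. E and D advance.
Runoff: E is ranked above D on 21 ballots, D above E on 28.

D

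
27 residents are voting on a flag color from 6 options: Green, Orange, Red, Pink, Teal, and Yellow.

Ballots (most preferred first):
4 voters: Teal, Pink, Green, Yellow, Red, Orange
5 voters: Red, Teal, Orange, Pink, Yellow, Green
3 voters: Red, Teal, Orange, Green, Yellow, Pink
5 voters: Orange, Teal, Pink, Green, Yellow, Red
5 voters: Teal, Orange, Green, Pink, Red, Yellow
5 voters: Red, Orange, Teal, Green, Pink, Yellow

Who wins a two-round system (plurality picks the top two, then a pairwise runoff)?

Round 1 first-place votes: Green 0, Orange 5, Red 13, Pink 0, Teal 9, Yellow 0. Red and Teal advance.
Runoff: Red is ranked above Teal on 13 ballots, Teal above Red on 14.

Teal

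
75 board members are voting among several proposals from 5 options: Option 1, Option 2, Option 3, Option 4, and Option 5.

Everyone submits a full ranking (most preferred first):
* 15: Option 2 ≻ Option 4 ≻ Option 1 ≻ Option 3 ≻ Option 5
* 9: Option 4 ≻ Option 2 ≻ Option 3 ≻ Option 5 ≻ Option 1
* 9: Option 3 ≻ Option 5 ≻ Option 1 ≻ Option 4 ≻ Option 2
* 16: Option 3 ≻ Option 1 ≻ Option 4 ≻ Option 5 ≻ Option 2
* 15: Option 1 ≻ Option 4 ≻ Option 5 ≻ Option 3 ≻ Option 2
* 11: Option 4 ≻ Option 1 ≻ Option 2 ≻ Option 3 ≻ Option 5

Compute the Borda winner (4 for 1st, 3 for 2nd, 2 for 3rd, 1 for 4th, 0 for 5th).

Option 4

Option 1: 15×2 + 9×0 + 9×2 + 16×3 + 15×4 + 11×3 = 189
Option 2: 15×4 + 9×3 + 9×0 + 16×0 + 15×0 + 11×2 = 109
Option 3: 15×1 + 9×2 + 9×4 + 16×4 + 15×1 + 11×1 = 159
Option 4: 15×3 + 9×4 + 9×1 + 16×2 + 15×3 + 11×4 = 211
Option 5: 15×0 + 9×1 + 9×3 + 16×1 + 15×2 + 11×0 = 82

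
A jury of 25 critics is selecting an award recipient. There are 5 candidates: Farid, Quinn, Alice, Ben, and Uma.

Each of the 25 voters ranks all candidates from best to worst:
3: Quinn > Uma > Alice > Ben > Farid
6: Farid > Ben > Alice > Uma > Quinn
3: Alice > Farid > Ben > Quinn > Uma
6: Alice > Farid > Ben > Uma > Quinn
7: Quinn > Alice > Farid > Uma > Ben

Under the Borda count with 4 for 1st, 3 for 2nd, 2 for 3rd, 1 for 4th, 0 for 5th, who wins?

Farid: 3×0 + 6×4 + 3×3 + 6×3 + 7×2 = 65
Quinn: 3×4 + 6×0 + 3×1 + 6×0 + 7×4 = 43
Alice: 3×2 + 6×2 + 3×4 + 6×4 + 7×3 = 75
Ben: 3×1 + 6×3 + 3×2 + 6×2 + 7×0 = 39
Uma: 3×3 + 6×1 + 3×0 + 6×1 + 7×1 = 28

Alice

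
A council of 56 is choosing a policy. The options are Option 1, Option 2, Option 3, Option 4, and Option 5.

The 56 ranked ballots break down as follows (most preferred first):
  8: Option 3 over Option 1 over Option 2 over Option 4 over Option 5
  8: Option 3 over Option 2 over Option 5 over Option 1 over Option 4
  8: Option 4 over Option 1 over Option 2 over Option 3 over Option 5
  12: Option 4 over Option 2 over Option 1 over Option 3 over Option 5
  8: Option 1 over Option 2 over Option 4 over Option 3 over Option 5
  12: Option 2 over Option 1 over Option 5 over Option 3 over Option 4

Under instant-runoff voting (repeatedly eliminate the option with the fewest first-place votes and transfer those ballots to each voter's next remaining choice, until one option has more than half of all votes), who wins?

Round 1: Option 1 8, Option 2 12, Option 3 16, Option 4 20, Option 5 0. Option 5 eliminated.
Round 2: Option 1 8, Option 2 12, Option 3 16, Option 4 20. Option 1 eliminated.
Round 3: Option 2 20, Option 3 16, Option 4 20. Option 3 eliminated.
Round 4: Option 2 36, Option 4 20. Option 2 has a majority (≥29).

Option 2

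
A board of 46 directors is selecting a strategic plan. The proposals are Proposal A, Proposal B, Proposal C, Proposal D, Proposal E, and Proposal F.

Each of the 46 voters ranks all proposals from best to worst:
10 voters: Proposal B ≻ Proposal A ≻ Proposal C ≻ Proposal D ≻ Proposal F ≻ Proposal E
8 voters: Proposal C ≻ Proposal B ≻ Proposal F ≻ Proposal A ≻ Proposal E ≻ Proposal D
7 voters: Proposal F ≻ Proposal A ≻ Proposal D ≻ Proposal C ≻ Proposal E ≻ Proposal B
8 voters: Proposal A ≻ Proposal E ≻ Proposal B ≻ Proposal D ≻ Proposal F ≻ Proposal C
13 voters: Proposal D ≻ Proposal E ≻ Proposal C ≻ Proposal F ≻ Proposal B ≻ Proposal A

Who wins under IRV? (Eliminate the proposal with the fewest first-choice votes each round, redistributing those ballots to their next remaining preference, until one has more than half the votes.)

Round 1: Proposal A 8, Proposal B 10, Proposal C 8, Proposal D 13, Proposal E 0, Proposal F 7. Proposal E eliminated.
Round 2: Proposal A 8, Proposal B 10, Proposal C 8, Proposal D 13, Proposal F 7. Proposal F eliminated.
Round 3: Proposal A 15, Proposal B 10, Proposal C 8, Proposal D 13. Proposal C eliminated.
Round 4: Proposal A 15, Proposal B 18, Proposal D 13. Proposal D eliminated.
Round 5: Proposal A 15, Proposal B 31. Proposal B has a majority (≥24).

Proposal B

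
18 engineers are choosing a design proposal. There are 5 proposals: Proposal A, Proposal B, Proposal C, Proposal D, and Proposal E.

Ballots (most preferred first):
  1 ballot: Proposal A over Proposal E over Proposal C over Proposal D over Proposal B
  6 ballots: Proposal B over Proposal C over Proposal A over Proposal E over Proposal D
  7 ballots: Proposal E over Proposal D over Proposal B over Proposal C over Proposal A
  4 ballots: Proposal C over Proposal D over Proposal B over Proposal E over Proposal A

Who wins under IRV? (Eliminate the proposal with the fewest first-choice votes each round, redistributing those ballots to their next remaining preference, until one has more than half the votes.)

Proposal B

Round 1: Proposal A 1, Proposal B 6, Proposal C 4, Proposal D 0, Proposal E 7. Proposal D eliminated.
Round 2: Proposal A 1, Proposal B 6, Proposal C 4, Proposal E 7. Proposal A eliminated.
Round 3: Proposal B 6, Proposal C 4, Proposal E 8. Proposal C eliminated.
Round 4: Proposal B 10, Proposal E 8. Proposal B has a majority (≥10).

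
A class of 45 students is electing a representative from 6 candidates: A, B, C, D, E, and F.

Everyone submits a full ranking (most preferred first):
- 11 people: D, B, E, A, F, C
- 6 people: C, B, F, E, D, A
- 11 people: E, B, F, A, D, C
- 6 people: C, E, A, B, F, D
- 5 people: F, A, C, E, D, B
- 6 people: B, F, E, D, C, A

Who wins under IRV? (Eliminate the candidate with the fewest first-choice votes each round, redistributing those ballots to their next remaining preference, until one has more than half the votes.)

Round 1: A 0, B 6, C 12, D 11, E 11, F 5. A eliminated.
Round 2: B 6, C 12, D 11, E 11, F 5. F eliminated.
Round 3: B 6, C 17, D 11, E 11. B eliminated.
Round 4: C 17, D 11, E 17. D eliminated.
Round 5: C 17, E 28. E has a majority (≥23).

E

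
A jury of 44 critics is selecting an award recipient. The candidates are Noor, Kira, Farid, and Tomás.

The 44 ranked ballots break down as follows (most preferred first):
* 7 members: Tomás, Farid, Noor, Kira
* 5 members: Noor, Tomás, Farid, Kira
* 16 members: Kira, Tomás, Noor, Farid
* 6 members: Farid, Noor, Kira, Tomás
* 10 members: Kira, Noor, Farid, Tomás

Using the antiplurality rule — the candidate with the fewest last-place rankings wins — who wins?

Last-place votes: Noor 0, Kira 12, Farid 16, Tomás 16.

Noor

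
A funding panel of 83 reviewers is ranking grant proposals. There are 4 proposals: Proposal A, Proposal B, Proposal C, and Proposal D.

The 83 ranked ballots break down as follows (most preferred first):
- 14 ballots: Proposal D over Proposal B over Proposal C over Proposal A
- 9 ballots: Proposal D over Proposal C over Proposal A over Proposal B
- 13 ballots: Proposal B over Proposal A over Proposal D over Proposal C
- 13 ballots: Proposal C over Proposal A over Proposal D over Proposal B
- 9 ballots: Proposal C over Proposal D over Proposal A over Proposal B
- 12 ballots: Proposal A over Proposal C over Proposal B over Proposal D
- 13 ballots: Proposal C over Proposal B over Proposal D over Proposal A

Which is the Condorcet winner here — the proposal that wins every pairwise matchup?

Proposal C vs Proposal A: 58–25
Proposal C vs Proposal B: 56–27
Proposal C vs Proposal D: 47–36
Proposal C beats every other proposal.

Proposal C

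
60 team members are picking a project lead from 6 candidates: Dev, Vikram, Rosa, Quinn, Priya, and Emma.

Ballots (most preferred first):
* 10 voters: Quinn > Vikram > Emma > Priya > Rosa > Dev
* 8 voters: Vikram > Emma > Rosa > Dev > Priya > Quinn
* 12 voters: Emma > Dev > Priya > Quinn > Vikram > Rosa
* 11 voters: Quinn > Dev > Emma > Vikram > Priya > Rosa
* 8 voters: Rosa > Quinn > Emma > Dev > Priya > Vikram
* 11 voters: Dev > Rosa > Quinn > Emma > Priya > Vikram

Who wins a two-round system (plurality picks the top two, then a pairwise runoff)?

Quinn

Round 1 first-place votes: Dev 11, Vikram 8, Rosa 8, Quinn 21, Priya 0, Emma 12. Quinn and Emma advance.
Runoff: Quinn is ranked above Emma on 40 ballots, Emma above Quinn on 20.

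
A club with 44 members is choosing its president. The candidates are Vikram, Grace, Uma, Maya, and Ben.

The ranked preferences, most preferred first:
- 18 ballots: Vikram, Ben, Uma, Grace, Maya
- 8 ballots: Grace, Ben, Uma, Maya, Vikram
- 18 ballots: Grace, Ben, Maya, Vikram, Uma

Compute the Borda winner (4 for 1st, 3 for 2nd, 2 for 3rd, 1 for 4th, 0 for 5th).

Vikram: 18×4 + 8×0 + 18×1 = 90
Grace: 18×1 + 8×4 + 18×4 = 122
Uma: 18×2 + 8×2 + 18×0 = 52
Maya: 18×0 + 8×1 + 18×2 = 44
Ben: 18×3 + 8×3 + 18×3 = 132

Ben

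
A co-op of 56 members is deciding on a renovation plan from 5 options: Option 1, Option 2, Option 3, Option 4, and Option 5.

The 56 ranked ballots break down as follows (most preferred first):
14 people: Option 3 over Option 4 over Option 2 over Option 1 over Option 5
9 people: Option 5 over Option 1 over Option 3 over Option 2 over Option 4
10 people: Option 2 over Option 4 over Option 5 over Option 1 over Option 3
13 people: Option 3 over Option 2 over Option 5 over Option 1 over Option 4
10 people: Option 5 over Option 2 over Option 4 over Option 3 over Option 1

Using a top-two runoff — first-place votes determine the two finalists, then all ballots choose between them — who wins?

Round 1 first-place votes: Option 1 0, Option 2 10, Option 3 27, Option 4 0, Option 5 19. Option 3 and Option 5 advance.
Runoff: Option 3 is ranked above Option 5 on 27 ballots, Option 5 above Option 3 on 29.

Option 5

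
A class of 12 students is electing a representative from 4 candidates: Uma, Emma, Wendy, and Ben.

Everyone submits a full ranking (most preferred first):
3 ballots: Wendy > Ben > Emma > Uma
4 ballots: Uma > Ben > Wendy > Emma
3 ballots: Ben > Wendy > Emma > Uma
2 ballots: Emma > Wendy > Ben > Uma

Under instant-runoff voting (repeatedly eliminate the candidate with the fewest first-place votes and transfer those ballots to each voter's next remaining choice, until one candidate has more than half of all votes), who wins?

Round 1: Uma 4, Emma 2, Wendy 3, Ben 3. Emma eliminated.
Round 2: Uma 4, Wendy 5, Ben 3. Ben eliminated.
Round 3: Uma 4, Wendy 8. Wendy has a majority (≥7).

Wendy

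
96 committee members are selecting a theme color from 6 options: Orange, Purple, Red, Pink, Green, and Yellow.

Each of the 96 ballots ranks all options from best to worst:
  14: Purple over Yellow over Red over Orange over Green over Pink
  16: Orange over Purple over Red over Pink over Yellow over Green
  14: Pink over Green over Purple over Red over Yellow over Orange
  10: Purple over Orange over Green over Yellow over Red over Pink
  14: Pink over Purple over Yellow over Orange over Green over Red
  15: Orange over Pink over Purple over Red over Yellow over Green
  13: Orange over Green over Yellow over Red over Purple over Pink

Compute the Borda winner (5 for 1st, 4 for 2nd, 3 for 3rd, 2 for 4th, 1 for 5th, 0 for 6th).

Purple

Orange: 14×2 + 16×5 + 14×0 + 10×4 + 14×2 + 15×5 + 13×5 = 316
Purple: 14×5 + 16×4 + 14×3 + 10×5 + 14×4 + 15×3 + 13×1 = 340
Red: 14×3 + 16×3 + 14×2 + 10×1 + 14×0 + 15×2 + 13×2 = 184
Pink: 14×0 + 16×2 + 14×5 + 10×0 + 14×5 + 15×4 + 13×0 = 232
Green: 14×1 + 16×0 + 14×4 + 10×3 + 14×1 + 15×0 + 13×4 = 166
Yellow: 14×4 + 16×1 + 14×1 + 10×2 + 14×3 + 15×1 + 13×3 = 202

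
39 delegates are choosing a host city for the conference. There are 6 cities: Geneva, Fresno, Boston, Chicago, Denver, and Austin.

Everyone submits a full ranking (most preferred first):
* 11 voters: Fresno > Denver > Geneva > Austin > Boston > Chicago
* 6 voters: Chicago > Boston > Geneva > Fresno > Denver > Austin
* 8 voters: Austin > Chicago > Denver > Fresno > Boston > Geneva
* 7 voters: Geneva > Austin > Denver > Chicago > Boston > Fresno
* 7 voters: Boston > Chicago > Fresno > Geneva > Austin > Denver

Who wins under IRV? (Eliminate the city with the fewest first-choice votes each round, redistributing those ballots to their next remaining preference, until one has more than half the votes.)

Round 1: Geneva 7, Fresno 11, Boston 7, Chicago 6, Denver 0, Austin 8. Denver eliminated.
Round 2: Geneva 7, Fresno 11, Boston 7, Chicago 6, Austin 8. Chicago eliminated.
Round 3: Geneva 7, Fresno 11, Boston 13, Austin 8. Geneva eliminated.
Round 4: Fresno 11, Boston 13, Austin 15. Fresno eliminated.
Round 5: Boston 13, Austin 26. Austin has a majority (≥20).

Austin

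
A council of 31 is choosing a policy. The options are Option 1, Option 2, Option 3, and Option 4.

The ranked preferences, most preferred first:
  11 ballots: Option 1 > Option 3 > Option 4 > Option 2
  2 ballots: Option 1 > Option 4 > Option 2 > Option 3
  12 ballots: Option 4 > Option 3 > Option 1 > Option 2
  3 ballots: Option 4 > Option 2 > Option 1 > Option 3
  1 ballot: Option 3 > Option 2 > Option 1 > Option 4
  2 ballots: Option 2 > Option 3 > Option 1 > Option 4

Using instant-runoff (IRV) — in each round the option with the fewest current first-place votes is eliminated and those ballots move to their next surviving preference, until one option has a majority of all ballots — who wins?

Round 1: Option 1 13, Option 2 2, Option 3 1, Option 4 15. Option 3 eliminated.
Round 2: Option 1 13, Option 2 3, Option 4 15. Option 2 eliminated.
Round 3: Option 1 16, Option 4 15. Option 1 has a majority (≥16).

Option 1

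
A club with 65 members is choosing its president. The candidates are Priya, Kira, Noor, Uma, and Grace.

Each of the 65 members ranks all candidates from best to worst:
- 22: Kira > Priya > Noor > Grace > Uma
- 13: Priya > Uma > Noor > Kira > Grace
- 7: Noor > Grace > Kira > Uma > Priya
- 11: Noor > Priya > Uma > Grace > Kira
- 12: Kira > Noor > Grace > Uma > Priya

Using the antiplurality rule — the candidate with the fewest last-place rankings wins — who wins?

Noor

Last-place votes: Priya 19, Kira 11, Noor 0, Uma 22, Grace 13.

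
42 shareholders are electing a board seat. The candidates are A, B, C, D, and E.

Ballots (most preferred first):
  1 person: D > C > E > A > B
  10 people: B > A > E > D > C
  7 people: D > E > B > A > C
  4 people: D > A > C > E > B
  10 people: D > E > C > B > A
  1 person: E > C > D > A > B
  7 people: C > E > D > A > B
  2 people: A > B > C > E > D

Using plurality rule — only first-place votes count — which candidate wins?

First-place votes: A 2, B 10, C 7, D 22, E 1.

D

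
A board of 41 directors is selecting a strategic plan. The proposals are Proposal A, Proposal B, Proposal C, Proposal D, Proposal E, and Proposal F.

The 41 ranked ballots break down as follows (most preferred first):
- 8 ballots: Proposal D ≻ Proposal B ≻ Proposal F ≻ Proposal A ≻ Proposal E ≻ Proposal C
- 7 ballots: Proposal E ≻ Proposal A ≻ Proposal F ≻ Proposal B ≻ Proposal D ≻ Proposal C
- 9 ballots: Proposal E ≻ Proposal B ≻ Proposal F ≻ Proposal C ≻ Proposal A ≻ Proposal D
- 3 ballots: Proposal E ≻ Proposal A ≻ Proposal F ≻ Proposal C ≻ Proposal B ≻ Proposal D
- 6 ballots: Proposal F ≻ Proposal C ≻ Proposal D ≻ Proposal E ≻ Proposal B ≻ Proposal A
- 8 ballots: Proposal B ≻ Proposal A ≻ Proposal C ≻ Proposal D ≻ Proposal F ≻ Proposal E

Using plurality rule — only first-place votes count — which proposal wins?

First-place votes: Proposal A 0, Proposal B 8, Proposal C 0, Proposal D 8, Proposal E 19, Proposal F 6.

Proposal E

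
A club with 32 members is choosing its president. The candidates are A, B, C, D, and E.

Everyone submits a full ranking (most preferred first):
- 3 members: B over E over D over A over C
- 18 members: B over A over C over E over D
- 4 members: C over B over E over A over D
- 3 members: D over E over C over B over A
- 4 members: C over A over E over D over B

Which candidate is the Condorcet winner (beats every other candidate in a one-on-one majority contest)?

B vs A: 28–4
B vs C: 21–11
B vs D: 25–7
B vs E: 25–7
B beats every other candidate.

B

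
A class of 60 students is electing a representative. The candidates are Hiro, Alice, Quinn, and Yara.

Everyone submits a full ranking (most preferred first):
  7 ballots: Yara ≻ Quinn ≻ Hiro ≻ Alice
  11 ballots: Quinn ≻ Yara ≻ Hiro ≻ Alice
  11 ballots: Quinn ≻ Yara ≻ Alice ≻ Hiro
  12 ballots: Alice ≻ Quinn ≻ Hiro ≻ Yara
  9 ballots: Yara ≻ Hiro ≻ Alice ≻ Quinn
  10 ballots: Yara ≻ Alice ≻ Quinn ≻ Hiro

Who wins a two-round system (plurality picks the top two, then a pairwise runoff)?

Round 1 first-place votes: Hiro 0, Alice 12, Quinn 22, Yara 26. Yara and Quinn advance.
Runoff: Yara is ranked above Quinn on 26 ballots, Quinn above Yara on 34.

Quinn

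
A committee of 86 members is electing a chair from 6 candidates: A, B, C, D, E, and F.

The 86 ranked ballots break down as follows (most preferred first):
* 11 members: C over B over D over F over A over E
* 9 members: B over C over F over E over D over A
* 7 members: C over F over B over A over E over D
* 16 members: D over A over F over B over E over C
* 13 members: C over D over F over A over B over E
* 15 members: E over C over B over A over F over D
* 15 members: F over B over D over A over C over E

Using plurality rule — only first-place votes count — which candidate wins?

C

First-place votes: A 0, B 9, C 31, D 16, E 15, F 15.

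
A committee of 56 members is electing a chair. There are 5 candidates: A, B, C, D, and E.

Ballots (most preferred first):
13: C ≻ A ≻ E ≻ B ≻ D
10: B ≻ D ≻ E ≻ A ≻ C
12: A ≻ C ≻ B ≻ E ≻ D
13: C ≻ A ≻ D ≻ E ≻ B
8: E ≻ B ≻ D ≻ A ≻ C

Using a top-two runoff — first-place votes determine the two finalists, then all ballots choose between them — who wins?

A

Round 1 first-place votes: A 12, B 10, C 26, D 0, E 8. C and A advance.
Runoff: C is ranked above A on 26 ballots, A above C on 30.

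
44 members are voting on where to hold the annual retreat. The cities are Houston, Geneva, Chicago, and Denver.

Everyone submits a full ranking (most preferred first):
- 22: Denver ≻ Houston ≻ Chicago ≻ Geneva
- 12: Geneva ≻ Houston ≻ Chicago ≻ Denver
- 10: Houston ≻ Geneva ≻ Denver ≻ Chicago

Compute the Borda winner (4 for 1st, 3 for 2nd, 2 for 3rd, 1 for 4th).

Houston: 22×3 + 12×3 + 10×4 = 142
Geneva: 22×1 + 12×4 + 10×3 = 100
Chicago: 22×2 + 12×2 + 10×1 = 78
Denver: 22×4 + 12×1 + 10×2 = 120

Houston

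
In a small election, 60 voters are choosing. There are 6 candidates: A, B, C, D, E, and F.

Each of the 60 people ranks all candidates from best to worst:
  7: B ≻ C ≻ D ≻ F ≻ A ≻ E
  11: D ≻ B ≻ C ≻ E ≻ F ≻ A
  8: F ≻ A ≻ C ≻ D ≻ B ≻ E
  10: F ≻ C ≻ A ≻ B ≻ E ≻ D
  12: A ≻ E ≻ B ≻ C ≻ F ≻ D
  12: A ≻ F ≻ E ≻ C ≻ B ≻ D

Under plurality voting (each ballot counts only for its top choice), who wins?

A

First-place votes: A 24, B 7, C 0, D 11, E 0, F 18.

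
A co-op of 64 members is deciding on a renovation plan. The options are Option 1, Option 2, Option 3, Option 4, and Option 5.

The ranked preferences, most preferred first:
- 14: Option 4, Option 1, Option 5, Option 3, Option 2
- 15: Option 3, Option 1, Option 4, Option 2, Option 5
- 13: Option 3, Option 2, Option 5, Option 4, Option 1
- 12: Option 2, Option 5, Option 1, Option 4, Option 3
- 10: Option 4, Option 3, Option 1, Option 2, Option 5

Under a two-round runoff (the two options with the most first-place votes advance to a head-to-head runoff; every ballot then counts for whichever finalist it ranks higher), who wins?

Option 4

Round 1 first-place votes: Option 1 0, Option 2 12, Option 3 28, Option 4 24, Option 5 0. Option 3 and Option 4 advance.
Runoff: Option 3 is ranked above Option 4 on 28 ballots, Option 4 above Option 3 on 36.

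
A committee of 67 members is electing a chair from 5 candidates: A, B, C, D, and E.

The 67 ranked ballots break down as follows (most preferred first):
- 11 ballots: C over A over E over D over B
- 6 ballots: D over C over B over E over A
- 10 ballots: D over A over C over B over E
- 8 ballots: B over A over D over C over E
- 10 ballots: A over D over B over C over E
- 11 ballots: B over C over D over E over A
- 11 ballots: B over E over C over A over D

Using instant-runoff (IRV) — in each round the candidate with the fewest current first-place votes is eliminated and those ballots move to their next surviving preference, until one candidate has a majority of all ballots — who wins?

D

Round 1: A 10, B 30, C 11, D 16, E 0. E eliminated.
Round 2: A 10, B 30, C 11, D 16. A eliminated.
Round 3: B 30, C 11, D 26. C eliminated.
Round 4: B 30, D 37. D has a majority (≥34).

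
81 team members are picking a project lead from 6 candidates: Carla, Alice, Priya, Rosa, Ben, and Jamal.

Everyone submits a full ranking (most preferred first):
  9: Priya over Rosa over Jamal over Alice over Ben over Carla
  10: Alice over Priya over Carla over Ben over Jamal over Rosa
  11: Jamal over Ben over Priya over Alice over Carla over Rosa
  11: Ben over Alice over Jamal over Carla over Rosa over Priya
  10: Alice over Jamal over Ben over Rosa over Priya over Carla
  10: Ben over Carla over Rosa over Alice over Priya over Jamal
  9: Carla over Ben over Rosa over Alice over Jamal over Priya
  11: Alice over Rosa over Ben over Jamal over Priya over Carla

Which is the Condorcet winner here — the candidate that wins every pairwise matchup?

Ben vs Carla: 62–19
Ben vs Alice: 41–40
Ben vs Priya: 62–19
Ben vs Rosa: 61–20
Ben vs Jamal: 51–30
Ben beats every other candidate.

Ben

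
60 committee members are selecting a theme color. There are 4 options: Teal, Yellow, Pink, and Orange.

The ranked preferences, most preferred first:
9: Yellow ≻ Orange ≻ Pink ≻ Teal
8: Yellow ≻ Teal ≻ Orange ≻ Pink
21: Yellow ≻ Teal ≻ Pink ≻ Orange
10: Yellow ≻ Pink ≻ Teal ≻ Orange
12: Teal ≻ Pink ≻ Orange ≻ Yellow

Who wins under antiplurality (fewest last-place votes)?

Last-place votes: Teal 9, Yellow 12, Pink 8, Orange 31.

Pink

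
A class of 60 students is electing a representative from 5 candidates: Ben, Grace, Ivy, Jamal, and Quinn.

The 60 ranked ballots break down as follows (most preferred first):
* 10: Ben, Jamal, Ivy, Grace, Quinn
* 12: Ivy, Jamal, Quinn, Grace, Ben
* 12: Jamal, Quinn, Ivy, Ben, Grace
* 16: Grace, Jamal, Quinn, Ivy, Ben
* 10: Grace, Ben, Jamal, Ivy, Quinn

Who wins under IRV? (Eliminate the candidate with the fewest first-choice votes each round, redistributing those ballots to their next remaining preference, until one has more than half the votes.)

Round 1: Ben 10, Grace 26, Ivy 12, Jamal 12, Quinn 0. Quinn eliminated.
Round 2: Ben 10, Grace 26, Ivy 12, Jamal 12. Ben eliminated.
Round 3: Grace 26, Ivy 12, Jamal 22. Ivy eliminated.
Round 4: Grace 26, Jamal 34. Jamal has a majority (≥31).

Jamal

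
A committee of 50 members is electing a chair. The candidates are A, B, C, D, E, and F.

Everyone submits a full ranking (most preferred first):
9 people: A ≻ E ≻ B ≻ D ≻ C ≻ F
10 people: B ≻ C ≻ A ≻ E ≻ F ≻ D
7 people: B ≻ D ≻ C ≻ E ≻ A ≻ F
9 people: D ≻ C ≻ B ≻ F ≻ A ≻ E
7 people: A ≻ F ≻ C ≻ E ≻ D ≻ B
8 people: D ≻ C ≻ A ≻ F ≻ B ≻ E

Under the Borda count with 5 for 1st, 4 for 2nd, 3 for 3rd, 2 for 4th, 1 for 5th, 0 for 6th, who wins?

C

A: 9×5 + 10×3 + 7×1 + 9×1 + 7×5 + 8×3 = 150
B: 9×3 + 10×5 + 7×5 + 9×3 + 7×0 + 8×1 = 147
C: 9×1 + 10×4 + 7×3 + 9×4 + 7×3 + 8×4 = 159
D: 9×2 + 10×0 + 7×4 + 9×5 + 7×1 + 8×5 = 138
E: 9×4 + 10×2 + 7×2 + 9×0 + 7×2 + 8×0 = 84
F: 9×0 + 10×1 + 7×0 + 9×2 + 7×4 + 8×2 = 72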